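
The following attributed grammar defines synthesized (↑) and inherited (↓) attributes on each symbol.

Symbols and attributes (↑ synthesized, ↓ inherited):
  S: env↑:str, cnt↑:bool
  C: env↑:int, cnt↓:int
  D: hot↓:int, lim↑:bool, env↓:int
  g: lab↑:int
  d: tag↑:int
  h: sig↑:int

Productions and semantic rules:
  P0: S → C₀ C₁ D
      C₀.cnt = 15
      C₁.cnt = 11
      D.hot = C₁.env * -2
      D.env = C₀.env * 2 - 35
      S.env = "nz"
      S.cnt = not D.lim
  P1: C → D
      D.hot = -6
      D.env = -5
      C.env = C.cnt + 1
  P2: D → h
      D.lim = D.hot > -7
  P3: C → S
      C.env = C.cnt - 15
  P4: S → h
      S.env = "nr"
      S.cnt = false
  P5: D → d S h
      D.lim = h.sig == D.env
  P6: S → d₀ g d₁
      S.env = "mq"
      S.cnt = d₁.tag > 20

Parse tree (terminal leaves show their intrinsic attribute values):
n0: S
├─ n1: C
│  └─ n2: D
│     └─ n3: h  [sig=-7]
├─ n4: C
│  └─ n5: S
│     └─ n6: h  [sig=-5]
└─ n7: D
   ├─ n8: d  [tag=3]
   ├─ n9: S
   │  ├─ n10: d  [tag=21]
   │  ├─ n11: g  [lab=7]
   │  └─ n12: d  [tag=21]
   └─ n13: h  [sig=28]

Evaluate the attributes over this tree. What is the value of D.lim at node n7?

false

1. n1.cnt = 15  [15]
2. n2.hot = -6  [-6]
3. n2.env = -5  [-5]
4. n3.sig = -7  [terminal]
5. n2.lim = true  [D.hot > -7]
6. n1.env = 16  [C.cnt + 1]
7. n4.cnt = 11  [11]
8. n6.sig = -5  [terminal]
9. n5.env = "nr"  ["nr"]
10. n5.cnt = false  [false]
11. n4.env = -4  [C.cnt - 15]
12. n7.hot = 8  [C₁.env * -2]
13. n7.env = -3  [C₀.env * 2 - 35]
14. n8.tag = 3  [terminal]
15. n10.tag = 21  [terminal]
16. n11.lab = 7  [terminal]
17. n12.tag = 21  [terminal]
18. n9.env = "mq"  ["mq"]
19. n9.cnt = true  [d₁.tag > 20]
20. n13.sig = 28  [terminal]
21. n7.lim = false  [h.sig == D.env]
22. n0.env = "nz"  ["nz"]
23. n0.cnt = true  [not D.lim]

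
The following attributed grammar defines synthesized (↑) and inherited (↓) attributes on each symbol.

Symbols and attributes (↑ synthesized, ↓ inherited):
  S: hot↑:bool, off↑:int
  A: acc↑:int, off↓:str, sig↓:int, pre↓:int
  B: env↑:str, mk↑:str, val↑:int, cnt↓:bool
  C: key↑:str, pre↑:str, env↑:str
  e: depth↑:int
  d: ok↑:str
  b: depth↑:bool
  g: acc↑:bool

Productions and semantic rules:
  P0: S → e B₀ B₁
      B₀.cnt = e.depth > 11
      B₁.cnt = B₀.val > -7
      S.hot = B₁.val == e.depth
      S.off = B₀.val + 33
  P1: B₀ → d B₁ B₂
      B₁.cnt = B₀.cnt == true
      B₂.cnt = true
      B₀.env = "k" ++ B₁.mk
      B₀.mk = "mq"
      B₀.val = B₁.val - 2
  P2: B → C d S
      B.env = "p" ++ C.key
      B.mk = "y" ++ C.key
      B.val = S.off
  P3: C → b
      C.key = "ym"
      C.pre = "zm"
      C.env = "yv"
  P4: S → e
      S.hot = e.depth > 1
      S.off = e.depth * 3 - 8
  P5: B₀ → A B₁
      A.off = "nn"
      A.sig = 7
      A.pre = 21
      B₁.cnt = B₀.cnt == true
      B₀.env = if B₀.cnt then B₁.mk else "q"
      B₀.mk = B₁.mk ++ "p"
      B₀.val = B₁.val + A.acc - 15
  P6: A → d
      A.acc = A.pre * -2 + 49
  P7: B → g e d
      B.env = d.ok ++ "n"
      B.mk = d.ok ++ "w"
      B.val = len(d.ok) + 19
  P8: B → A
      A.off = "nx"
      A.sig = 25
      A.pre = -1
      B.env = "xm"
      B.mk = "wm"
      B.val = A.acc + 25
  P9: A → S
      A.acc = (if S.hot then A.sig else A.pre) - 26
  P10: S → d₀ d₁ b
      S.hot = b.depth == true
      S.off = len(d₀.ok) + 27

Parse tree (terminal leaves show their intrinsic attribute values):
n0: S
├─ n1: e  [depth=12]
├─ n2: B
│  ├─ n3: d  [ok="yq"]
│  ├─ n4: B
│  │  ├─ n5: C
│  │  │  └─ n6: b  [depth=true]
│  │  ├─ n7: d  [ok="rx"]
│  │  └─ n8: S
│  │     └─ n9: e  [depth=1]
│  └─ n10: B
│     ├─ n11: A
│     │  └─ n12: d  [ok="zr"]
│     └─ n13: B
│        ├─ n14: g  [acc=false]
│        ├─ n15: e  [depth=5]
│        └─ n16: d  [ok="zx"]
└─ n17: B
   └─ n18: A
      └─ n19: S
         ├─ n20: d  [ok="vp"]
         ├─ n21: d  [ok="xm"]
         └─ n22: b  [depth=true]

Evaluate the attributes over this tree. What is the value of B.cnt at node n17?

false

1. n1.depth = 12  [terminal]
2. n2.cnt = true  [e.depth > 11]
3. n3.ok = "yq"  [terminal]
4. n4.cnt = true  [B₀.cnt == true]
5. n6.depth = true  [terminal]
6. n5.key = "ym"  ["ym"]
7. n5.pre = "zm"  ["zm"]
8. n5.env = "yv"  ["yv"]
9. n7.ok = "rx"  [terminal]
10. n9.depth = 1  [terminal]
11. n8.hot = false  [e.depth > 1]
12. n8.off = -5  [e.depth * 3 - 8]
13. n4.env = "pym"  ["p" ++ C.key]
14. n4.mk = "yym"  ["y" ++ C.key]
15. n4.val = -5  [S.off]
16. n10.cnt = true  [true]
17. n11.off = "nn"  ["nn"]
18. n11.sig = 7  [7]
19. n11.pre = 21  [21]
20. n12.ok = "zr"  [terminal]
21. n11.acc = 7  [A.pre * -2 + 49]
22. n13.cnt = true  [B₀.cnt == true]
23. n14.acc = false  [terminal]
24. n15.depth = 5  [terminal]
25. n16.ok = "zx"  [terminal]
26. n13.env = "zxn"  [d.ok ++ "n"]
27. n13.mk = "zxw"  [d.ok ++ "w"]
28. n13.val = 21  [len(d.ok) + 19]
29. n10.env = "zxw"  [if B₀.cnt then B₁.mk else "q"]
30. n10.mk = "zxwp"  [B₁.mk ++ "p"]
31. n10.val = 13  [B₁.val + A.acc - 15]
32. n2.env = "kyym"  ["k" ++ B₁.mk]
33. n2.mk = "mq"  ["mq"]
34. n2.val = -7  [B₁.val - 2]
35. n17.cnt = false  [B₀.val > -7]
36. n18.off = "nx"  ["nx"]
37. n18.sig = 25  [25]
38. n18.pre = -1  [-1]
39. n20.ok = "vp"  [terminal]
40. n21.ok = "xm"  [terminal]
41. n22.depth = true  [terminal]
42. n19.hot = true  [b.depth == true]
43. n19.off = 29  [len(d₀.ok) + 27]
44. n18.acc = -1  [(if S.hot then A.sig else A.pre) - 26]
45. n17.env = "xm"  ["xm"]
46. n17.mk = "wm"  ["wm"]
47. n17.val = 24  [A.acc + 25]
48. n0.hot = false  [B₁.val == e.depth]
49. n0.off = 26  [B₀.val + 33]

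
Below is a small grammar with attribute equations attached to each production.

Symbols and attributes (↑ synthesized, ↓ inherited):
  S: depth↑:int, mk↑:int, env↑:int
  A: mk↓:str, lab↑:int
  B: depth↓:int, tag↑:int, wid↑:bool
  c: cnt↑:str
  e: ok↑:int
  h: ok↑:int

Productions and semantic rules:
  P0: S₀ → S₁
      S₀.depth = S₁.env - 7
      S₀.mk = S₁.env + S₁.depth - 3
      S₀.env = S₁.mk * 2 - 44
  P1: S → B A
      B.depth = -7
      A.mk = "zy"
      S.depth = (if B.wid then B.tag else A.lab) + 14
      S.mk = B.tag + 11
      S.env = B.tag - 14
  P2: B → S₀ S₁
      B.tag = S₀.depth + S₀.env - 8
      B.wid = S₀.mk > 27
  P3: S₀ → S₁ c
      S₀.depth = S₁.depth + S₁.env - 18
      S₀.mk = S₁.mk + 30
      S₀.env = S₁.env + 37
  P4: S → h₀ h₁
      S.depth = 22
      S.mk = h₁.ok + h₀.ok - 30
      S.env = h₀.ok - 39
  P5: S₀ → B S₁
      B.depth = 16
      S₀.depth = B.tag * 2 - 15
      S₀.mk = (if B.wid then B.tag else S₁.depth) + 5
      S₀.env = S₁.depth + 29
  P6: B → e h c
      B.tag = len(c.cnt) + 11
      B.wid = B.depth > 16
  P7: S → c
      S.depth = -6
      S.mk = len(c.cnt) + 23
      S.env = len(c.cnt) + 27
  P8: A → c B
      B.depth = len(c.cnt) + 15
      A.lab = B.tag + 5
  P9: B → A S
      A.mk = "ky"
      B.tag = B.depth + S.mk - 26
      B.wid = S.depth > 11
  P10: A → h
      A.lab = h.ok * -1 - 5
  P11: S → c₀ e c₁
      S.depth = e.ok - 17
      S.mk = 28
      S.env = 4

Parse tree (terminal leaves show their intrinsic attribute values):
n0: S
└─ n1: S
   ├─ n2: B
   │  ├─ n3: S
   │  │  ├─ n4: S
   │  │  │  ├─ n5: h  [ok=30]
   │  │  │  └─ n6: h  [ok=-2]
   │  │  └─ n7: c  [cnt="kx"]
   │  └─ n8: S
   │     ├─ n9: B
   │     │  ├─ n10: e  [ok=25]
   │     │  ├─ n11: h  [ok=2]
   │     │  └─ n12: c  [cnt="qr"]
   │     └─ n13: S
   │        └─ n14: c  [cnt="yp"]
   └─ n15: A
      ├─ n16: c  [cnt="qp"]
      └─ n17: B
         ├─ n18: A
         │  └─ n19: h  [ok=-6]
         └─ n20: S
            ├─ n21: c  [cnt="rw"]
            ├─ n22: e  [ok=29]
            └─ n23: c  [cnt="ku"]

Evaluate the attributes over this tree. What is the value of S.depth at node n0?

-6

1. n2.depth = -7  [-7]
2. n5.ok = 30  [terminal]
3. n6.ok = -2  [terminal]
4. n4.depth = 22  [22]
5. n4.mk = -2  [h₁.ok + h₀.ok - 30]
6. n4.env = -9  [h₀.ok - 39]
7. n7.cnt = "kx"  [terminal]
8. n3.depth = -5  [S₁.depth + S₁.env - 18]
9. n3.mk = 28  [S₁.mk + 30]
10. n3.env = 28  [S₁.env + 37]
11. n9.depth = 16  [16]
12. n10.ok = 25  [terminal]
13. n11.ok = 2  [terminal]
14. n12.cnt = "qr"  [terminal]
15. n9.tag = 13  [len(c.cnt) + 11]
16. n9.wid = false  [B.depth > 16]
17. n14.cnt = "yp"  [terminal]
18. n13.depth = -6  [-6]
19. n13.mk = 25  [len(c.cnt) + 23]
20. n13.env = 29  [len(c.cnt) + 27]
21. n8.depth = 11  [B.tag * 2 - 15]
22. n8.mk = -1  [(if B.wid then B.tag else S₁.depth) + 5]
23. n8.env = 23  [S₁.depth + 29]
24. n2.tag = 15  [S₀.depth + S₀.env - 8]
25. n2.wid = true  [S₀.mk > 27]
26. n15.mk = "zy"  ["zy"]
27. n16.cnt = "qp"  [terminal]
28. n17.depth = 17  [len(c.cnt) + 15]
29. n18.mk = "ky"  ["ky"]
30. n19.ok = -6  [terminal]
31. n18.lab = 1  [h.ok * -1 - 5]
32. n21.cnt = "rw"  [terminal]
33. n22.ok = 29  [terminal]
34. n23.cnt = "ku"  [terminal]
35. n20.depth = 12  [e.ok - 17]
36. n20.mk = 28  [28]
37. n20.env = 4  [4]
38. n17.tag = 19  [B.depth + S.mk - 26]
39. n17.wid = true  [S.depth > 11]
40. n15.lab = 24  [B.tag + 5]
41. n1.depth = 29  [(if B.wid then B.tag else A.lab) + 14]
42. n1.mk = 26  [B.tag + 11]
43. n1.env = 1  [B.tag - 14]
44. n0.depth = -6  [S₁.env - 7]
45. n0.mk = 27  [S₁.env + S₁.depth - 3]
46. n0.env = 8  [S₁.mk * 2 - 44]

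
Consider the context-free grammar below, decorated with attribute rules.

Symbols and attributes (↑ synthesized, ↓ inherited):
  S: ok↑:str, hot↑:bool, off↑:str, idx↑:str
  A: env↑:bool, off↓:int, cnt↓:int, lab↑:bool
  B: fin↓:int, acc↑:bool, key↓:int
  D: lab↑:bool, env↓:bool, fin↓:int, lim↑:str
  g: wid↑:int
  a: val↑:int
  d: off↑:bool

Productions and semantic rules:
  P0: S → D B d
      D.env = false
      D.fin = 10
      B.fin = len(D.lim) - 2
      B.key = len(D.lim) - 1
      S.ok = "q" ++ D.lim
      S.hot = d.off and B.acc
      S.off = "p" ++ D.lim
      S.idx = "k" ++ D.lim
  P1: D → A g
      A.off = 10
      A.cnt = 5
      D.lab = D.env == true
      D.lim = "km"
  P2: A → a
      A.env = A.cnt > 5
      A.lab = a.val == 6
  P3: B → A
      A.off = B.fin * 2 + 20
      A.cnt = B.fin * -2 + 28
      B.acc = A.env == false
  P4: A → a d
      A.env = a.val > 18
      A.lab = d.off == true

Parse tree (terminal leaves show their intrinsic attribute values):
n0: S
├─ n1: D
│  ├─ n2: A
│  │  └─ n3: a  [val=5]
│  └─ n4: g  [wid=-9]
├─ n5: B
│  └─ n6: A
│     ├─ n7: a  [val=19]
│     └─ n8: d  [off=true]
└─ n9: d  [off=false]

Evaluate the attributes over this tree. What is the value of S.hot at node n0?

1. n1.env = false  [false]
2. n1.fin = 10  [10]
3. n2.off = 10  [10]
4. n2.cnt = 5  [5]
5. n3.val = 5  [terminal]
6. n2.env = false  [A.cnt > 5]
7. n2.lab = false  [a.val == 6]
8. n4.wid = -9  [terminal]
9. n1.lab = false  [D.env == true]
10. n1.lim = "km"  ["km"]
11. n5.fin = 0  [len(D.lim) - 2]
12. n5.key = 1  [len(D.lim) - 1]
13. n6.off = 20  [B.fin * 2 + 20]
14. n6.cnt = 28  [B.fin * -2 + 28]
15. n7.val = 19  [terminal]
16. n8.off = true  [terminal]
17. n6.env = true  [a.val > 18]
18. n6.lab = true  [d.off == true]
19. n5.acc = false  [A.env == false]
20. n9.off = false  [terminal]
21. n0.ok = "qkm"  ["q" ++ D.lim]
22. n0.hot = false  [d.off and B.acc]
23. n0.off = "pkm"  ["p" ++ D.lim]
24. n0.idx = "kkm"  ["k" ++ D.lim]

false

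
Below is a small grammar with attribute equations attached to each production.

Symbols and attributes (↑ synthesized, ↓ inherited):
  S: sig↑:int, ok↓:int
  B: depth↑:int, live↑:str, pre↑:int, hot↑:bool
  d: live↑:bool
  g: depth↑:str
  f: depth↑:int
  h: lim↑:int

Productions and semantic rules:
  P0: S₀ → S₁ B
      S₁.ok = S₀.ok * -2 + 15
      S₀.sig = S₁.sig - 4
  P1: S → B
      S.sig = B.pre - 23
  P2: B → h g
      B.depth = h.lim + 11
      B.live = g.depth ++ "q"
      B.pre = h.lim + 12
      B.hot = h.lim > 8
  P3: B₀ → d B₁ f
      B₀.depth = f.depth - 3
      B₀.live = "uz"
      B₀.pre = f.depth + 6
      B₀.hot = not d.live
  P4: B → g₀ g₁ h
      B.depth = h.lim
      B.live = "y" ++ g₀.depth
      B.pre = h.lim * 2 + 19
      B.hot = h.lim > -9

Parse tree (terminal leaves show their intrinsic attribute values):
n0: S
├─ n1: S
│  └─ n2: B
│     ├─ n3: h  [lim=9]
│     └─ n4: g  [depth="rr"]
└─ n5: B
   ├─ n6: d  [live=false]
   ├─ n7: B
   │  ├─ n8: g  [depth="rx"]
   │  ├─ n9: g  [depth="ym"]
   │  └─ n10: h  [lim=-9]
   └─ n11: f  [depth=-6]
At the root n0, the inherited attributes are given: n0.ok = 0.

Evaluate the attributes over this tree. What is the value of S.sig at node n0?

-6

1. n0.ok = 0  [given at root]
2. n1.ok = 15  [S₀.ok * -2 + 15]
3. n3.lim = 9  [terminal]
4. n4.depth = "rr"  [terminal]
5. n2.depth = 20  [h.lim + 11]
6. n2.live = "rrq"  [g.depth ++ "q"]
7. n2.pre = 21  [h.lim + 12]
8. n2.hot = true  [h.lim > 8]
9. n1.sig = -2  [B.pre - 23]
10. n6.live = false  [terminal]
11. n8.depth = "rx"  [terminal]
12. n9.depth = "ym"  [terminal]
13. n10.lim = -9  [terminal]
14. n7.depth = -9  [h.lim]
15. n7.live = "yrx"  ["y" ++ g₀.depth]
16. n7.pre = 1  [h.lim * 2 + 19]
17. n7.hot = false  [h.lim > -9]
18. n11.depth = -6  [terminal]
19. n5.depth = -9  [f.depth - 3]
20. n5.live = "uz"  ["uz"]
21. n5.pre = 0  [f.depth + 6]
22. n5.hot = true  [not d.live]
23. n0.sig = -6  [S₁.sig - 4]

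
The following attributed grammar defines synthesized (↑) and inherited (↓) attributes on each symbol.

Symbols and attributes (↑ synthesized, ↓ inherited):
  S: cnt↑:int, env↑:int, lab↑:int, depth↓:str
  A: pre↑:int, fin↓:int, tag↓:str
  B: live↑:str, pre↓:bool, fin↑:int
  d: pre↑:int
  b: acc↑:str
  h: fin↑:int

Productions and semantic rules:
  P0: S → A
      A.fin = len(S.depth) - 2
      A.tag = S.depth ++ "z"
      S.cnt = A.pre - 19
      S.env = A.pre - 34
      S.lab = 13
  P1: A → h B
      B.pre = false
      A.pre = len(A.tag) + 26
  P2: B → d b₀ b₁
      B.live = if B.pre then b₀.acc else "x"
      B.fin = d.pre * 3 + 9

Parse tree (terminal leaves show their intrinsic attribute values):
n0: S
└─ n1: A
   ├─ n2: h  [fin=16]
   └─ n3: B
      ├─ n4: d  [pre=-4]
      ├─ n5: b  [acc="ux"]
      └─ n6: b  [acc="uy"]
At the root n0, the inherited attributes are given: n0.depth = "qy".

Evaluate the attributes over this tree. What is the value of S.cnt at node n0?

10

1. n0.depth = "qy"  [given at root]
2. n1.fin = 0  [len(S.depth) - 2]
3. n1.tag = "qyz"  [S.depth ++ "z"]
4. n2.fin = 16  [terminal]
5. n3.pre = false  [false]
6. n4.pre = -4  [terminal]
7. n5.acc = "ux"  [terminal]
8. n6.acc = "uy"  [terminal]
9. n3.live = "x"  [if B.pre then b₀.acc else "x"]
10. n3.fin = -3  [d.pre * 3 + 9]
11. n1.pre = 29  [len(A.tag) + 26]
12. n0.cnt = 10  [A.pre - 19]
13. n0.env = -5  [A.pre - 34]
14. n0.lab = 13  [13]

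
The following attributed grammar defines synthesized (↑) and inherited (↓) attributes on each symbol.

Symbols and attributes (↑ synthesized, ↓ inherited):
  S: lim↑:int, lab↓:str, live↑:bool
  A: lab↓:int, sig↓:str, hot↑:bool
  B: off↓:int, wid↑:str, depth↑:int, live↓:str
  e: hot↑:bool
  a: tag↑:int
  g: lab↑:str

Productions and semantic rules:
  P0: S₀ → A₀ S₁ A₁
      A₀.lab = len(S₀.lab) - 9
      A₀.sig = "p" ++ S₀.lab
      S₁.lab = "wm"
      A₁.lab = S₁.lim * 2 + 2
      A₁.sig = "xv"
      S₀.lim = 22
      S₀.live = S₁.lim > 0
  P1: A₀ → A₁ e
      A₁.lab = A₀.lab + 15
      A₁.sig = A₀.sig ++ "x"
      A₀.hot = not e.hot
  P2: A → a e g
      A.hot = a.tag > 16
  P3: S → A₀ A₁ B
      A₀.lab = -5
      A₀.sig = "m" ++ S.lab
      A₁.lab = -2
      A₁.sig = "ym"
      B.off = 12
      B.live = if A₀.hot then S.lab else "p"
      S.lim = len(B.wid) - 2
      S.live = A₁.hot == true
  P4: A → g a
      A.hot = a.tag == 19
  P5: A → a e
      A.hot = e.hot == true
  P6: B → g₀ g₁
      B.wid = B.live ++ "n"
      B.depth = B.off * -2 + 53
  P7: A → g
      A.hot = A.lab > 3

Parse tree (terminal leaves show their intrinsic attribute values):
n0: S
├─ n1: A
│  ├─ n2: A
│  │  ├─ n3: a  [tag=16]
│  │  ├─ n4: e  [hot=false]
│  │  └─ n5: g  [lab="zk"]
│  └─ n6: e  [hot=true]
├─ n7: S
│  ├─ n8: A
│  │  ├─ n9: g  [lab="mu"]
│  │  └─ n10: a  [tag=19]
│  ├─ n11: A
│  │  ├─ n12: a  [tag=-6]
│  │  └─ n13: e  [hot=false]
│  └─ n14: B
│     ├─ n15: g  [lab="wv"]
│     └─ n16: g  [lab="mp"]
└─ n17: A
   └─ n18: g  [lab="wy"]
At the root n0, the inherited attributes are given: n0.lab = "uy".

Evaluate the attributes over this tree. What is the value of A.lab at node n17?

1. n0.lab = "uy"  [given at root]
2. n1.lab = -7  [len(S₀.lab) - 9]
3. n1.sig = "puy"  ["p" ++ S₀.lab]
4. n2.lab = 8  [A₀.lab + 15]
5. n2.sig = "puyx"  [A₀.sig ++ "x"]
6. n3.tag = 16  [terminal]
7. n4.hot = false  [terminal]
8. n5.lab = "zk"  [terminal]
9. n2.hot = false  [a.tag > 16]
10. n6.hot = true  [terminal]
11. n1.hot = false  [not e.hot]
12. n7.lab = "wm"  ["wm"]
13. n8.lab = -5  [-5]
14. n8.sig = "mwm"  ["m" ++ S.lab]
15. n9.lab = "mu"  [terminal]
16. n10.tag = 19  [terminal]
17. n8.hot = true  [a.tag == 19]
18. n11.lab = -2  [-2]
19. n11.sig = "ym"  ["ym"]
20. n12.tag = -6  [terminal]
21. n13.hot = false  [terminal]
22. n11.hot = false  [e.hot == true]
23. n14.off = 12  [12]
24. n14.live = "wm"  [if A₀.hot then S.lab else "p"]
25. n15.lab = "wv"  [terminal]
26. n16.lab = "mp"  [terminal]
27. n14.wid = "wmn"  [B.live ++ "n"]
28. n14.depth = 29  [B.off * -2 + 53]
29. n7.lim = 1  [len(B.wid) - 2]
30. n7.live = false  [A₁.hot == true]
31. n17.lab = 4  [S₁.lim * 2 + 2]
32. n17.sig = "xv"  ["xv"]
33. n18.lab = "wy"  [terminal]
34. n17.hot = true  [A.lab > 3]
35. n0.lim = 22  [22]
36. n0.live = true  [S₁.lim > 0]

4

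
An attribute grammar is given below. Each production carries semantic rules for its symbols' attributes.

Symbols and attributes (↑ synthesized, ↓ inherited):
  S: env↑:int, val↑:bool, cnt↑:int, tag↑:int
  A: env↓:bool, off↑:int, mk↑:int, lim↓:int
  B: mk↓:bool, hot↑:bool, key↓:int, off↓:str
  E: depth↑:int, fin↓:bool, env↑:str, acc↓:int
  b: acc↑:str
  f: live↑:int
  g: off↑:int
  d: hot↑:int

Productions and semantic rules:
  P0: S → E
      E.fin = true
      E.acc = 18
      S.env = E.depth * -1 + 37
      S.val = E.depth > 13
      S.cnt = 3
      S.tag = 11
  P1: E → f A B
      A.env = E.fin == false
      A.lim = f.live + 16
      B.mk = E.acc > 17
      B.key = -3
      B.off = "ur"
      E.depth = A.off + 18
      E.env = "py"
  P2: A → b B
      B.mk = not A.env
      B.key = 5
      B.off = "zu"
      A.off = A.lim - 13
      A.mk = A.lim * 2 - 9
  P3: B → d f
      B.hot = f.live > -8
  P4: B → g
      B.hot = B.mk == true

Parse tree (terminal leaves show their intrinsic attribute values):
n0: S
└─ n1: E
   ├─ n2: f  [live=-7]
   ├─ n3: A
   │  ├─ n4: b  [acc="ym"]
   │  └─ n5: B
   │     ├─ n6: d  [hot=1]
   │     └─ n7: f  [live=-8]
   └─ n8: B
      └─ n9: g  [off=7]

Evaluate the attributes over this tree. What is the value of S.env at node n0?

23

1. n1.fin = true  [true]
2. n1.acc = 18  [18]
3. n2.live = -7  [terminal]
4. n3.env = false  [E.fin == false]
5. n3.lim = 9  [f.live + 16]
6. n4.acc = "ym"  [terminal]
7. n5.mk = true  [not A.env]
8. n5.key = 5  [5]
9. n5.off = "zu"  ["zu"]
10. n6.hot = 1  [terminal]
11. n7.live = -8  [terminal]
12. n5.hot = false  [f.live > -8]
13. n3.off = -4  [A.lim - 13]
14. n3.mk = 9  [A.lim * 2 - 9]
15. n8.mk = true  [E.acc > 17]
16. n8.key = -3  [-3]
17. n8.off = "ur"  ["ur"]
18. n9.off = 7  [terminal]
19. n8.hot = true  [B.mk == true]
20. n1.depth = 14  [A.off + 18]
21. n1.env = "py"  ["py"]
22. n0.env = 23  [E.depth * -1 + 37]
23. n0.val = true  [E.depth > 13]
24. n0.cnt = 3  [3]
25. n0.tag = 11  [11]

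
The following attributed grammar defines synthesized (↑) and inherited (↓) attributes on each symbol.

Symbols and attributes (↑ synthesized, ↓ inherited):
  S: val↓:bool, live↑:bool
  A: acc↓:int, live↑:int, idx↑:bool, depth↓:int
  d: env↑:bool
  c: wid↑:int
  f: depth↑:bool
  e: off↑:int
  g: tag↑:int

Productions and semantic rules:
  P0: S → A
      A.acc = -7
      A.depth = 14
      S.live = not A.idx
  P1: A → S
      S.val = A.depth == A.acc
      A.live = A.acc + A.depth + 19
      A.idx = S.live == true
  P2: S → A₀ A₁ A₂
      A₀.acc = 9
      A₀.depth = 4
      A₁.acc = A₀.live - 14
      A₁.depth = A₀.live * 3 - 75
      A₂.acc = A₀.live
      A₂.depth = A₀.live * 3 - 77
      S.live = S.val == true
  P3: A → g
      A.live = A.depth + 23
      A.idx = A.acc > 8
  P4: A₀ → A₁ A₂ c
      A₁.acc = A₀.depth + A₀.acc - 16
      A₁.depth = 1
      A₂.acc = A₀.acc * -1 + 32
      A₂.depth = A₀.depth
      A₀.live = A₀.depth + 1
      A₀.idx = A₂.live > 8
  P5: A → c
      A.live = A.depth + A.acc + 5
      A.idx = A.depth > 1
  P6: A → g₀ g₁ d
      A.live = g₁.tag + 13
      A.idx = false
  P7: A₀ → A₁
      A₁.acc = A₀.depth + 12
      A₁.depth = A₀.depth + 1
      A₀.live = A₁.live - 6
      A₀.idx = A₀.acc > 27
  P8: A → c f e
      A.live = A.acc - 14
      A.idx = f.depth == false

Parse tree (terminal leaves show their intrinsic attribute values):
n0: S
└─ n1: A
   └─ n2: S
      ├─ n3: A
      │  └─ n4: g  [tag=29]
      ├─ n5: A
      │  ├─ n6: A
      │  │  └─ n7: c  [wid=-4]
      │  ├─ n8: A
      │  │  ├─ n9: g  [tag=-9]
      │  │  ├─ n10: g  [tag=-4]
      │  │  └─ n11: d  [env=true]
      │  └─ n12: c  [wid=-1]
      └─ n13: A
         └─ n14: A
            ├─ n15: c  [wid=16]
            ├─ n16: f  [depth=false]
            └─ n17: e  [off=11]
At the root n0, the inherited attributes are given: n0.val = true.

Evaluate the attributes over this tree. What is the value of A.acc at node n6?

1. n0.val = true  [given at root]
2. n1.acc = -7  [-7]
3. n1.depth = 14  [14]
4. n2.val = false  [A.depth == A.acc]
5. n3.acc = 9  [9]
6. n3.depth = 4  [4]
7. n4.tag = 29  [terminal]
8. n3.live = 27  [A.depth + 23]
9. n3.idx = true  [A.acc > 8]
10. n5.acc = 13  [A₀.live - 14]
11. n5.depth = 6  [A₀.live * 3 - 75]
12. n6.acc = 3  [A₀.depth + A₀.acc - 16]
13. n6.depth = 1  [1]
14. n7.wid = -4  [terminal]
15. n6.live = 9  [A.depth + A.acc + 5]
16. n6.idx = false  [A.depth > 1]
17. n8.acc = 19  [A₀.acc * -1 + 32]
18. n8.depth = 6  [A₀.depth]
19. n9.tag = -9  [terminal]
20. n10.tag = -4  [terminal]
21. n11.env = true  [terminal]
22. n8.live = 9  [g₁.tag + 13]
23. n8.idx = false  [false]
24. n12.wid = -1  [terminal]
25. n5.live = 7  [A₀.depth + 1]
26. n5.idx = true  [A₂.live > 8]
27. n13.acc = 27  [A₀.live]
28. n13.depth = 4  [A₀.live * 3 - 77]
29. n14.acc = 16  [A₀.depth + 12]
30. n14.depth = 5  [A₀.depth + 1]
31. n15.wid = 16  [terminal]
32. n16.depth = false  [terminal]
33. n17.off = 11  [terminal]
34. n14.live = 2  [A.acc - 14]
35. n14.idx = true  [f.depth == false]
36. n13.live = -4  [A₁.live - 6]
37. n13.idx = false  [A₀.acc > 27]
38. n2.live = false  [S.val == true]
39. n1.live = 26  [A.acc + A.depth + 19]
40. n1.idx = false  [S.live == true]
41. n0.live = true  [not A.idx]

3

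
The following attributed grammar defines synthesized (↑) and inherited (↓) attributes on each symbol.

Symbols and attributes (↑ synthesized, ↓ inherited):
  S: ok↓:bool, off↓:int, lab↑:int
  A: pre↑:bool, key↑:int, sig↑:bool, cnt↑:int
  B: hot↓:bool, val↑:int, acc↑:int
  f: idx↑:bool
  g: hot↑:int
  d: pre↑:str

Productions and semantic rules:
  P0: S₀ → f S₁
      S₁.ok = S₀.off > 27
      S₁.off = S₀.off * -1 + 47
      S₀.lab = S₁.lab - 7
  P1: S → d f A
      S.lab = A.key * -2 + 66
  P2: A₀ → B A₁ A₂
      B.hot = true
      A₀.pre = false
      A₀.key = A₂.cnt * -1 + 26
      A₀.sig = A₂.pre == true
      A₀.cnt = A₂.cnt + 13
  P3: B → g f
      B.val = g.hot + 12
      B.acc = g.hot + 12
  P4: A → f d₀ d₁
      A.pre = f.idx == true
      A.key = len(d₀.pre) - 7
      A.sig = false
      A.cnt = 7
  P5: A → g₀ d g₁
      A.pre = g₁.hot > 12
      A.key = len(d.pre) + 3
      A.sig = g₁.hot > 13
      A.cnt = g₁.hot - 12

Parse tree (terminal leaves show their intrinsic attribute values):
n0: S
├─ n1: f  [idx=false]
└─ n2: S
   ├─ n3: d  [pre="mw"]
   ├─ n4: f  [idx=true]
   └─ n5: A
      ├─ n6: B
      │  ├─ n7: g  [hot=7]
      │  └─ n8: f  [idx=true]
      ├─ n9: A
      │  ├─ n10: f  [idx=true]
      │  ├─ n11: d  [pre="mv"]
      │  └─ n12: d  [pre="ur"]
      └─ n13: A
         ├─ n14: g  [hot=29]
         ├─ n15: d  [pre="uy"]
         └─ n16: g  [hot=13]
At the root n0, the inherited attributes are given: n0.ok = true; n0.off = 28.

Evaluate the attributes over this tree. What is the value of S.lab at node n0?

1. n0.ok = true  [given at root]
2. n0.off = 28  [given at root]
3. n1.idx = false  [terminal]
4. n2.ok = true  [S₀.off > 27]
5. n2.off = 19  [S₀.off * -1 + 47]
6. n3.pre = "mw"  [terminal]
7. n4.idx = true  [terminal]
8. n6.hot = true  [true]
9. n7.hot = 7  [terminal]
10. n8.idx = true  [terminal]
11. n6.val = 19  [g.hot + 12]
12. n6.acc = 19  [g.hot + 12]
13. n10.idx = true  [terminal]
14. n11.pre = "mv"  [terminal]
15. n12.pre = "ur"  [terminal]
16. n9.pre = true  [f.idx == true]
17. n9.key = -5  [len(d₀.pre) - 7]
18. n9.sig = false  [false]
19. n9.cnt = 7  [7]
20. n14.hot = 29  [terminal]
21. n15.pre = "uy"  [terminal]
22. n16.hot = 13  [terminal]
23. n13.pre = true  [g₁.hot > 12]
24. n13.key = 5  [len(d.pre) + 3]
25. n13.sig = false  [g₁.hot > 13]
26. n13.cnt = 1  [g₁.hot - 12]
27. n5.pre = false  [false]
28. n5.key = 25  [A₂.cnt * -1 + 26]
29. n5.sig = true  [A₂.pre == true]
30. n5.cnt = 14  [A₂.cnt + 13]
31. n2.lab = 16  [A.key * -2 + 66]
32. n0.lab = 9  [S₁.lab - 7]

9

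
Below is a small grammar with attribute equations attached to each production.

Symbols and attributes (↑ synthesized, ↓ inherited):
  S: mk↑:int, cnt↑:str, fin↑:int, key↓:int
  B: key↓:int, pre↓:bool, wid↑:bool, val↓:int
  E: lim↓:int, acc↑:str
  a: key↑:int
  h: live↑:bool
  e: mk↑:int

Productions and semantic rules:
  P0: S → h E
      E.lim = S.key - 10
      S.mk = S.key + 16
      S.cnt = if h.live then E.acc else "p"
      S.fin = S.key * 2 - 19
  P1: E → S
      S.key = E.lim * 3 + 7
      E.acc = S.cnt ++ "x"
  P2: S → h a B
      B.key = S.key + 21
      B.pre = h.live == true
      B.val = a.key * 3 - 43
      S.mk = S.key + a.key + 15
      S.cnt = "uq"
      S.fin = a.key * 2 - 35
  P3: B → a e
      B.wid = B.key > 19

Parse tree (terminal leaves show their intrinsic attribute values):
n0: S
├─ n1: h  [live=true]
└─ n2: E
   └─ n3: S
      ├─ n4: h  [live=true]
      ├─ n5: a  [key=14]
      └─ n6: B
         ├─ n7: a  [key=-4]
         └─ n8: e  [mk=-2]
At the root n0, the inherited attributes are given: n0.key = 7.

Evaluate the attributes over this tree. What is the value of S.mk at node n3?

1. n0.key = 7  [given at root]
2. n1.live = true  [terminal]
3. n2.lim = -3  [S.key - 10]
4. n3.key = -2  [E.lim * 3 + 7]
5. n4.live = true  [terminal]
6. n5.key = 14  [terminal]
7. n6.key = 19  [S.key + 21]
8. n6.pre = true  [h.live == true]
9. n6.val = -1  [a.key * 3 - 43]
10. n7.key = -4  [terminal]
11. n8.mk = -2  [terminal]
12. n6.wid = false  [B.key > 19]
13. n3.mk = 27  [S.key + a.key + 15]
14. n3.cnt = "uq"  ["uq"]
15. n3.fin = -7  [a.key * 2 - 35]
16. n2.acc = "uqx"  [S.cnt ++ "x"]
17. n0.mk = 23  [S.key + 16]
18. n0.cnt = "uqx"  [if h.live then E.acc else "p"]
19. n0.fin = -5  [S.key * 2 - 19]

27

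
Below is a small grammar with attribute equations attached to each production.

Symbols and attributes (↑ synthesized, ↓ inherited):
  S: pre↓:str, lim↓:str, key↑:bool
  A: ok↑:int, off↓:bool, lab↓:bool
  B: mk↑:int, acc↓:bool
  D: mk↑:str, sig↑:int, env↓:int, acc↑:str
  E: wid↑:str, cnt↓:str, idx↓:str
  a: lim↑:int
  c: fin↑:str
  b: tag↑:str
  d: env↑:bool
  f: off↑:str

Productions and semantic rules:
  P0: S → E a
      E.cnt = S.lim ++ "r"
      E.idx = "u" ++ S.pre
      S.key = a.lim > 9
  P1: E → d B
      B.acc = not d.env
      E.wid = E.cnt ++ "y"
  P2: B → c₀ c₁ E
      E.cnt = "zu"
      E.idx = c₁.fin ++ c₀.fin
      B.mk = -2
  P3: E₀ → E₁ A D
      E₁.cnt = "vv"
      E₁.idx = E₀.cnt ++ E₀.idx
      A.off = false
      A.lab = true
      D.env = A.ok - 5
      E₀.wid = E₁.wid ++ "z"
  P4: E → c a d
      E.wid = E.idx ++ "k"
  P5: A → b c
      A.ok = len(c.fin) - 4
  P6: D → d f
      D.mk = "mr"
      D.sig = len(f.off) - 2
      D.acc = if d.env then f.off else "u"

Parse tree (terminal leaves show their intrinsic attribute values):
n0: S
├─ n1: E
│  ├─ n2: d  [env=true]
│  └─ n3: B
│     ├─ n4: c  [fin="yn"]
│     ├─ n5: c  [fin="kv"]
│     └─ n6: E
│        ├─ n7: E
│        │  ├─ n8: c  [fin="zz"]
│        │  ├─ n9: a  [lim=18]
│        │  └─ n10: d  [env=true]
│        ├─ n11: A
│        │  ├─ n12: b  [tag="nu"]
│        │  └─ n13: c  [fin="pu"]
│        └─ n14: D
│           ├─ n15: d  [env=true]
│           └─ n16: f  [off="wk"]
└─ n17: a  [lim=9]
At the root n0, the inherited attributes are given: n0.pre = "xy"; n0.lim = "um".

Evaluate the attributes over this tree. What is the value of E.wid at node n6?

1. n0.pre = "xy"  [given at root]
2. n0.lim = "um"  [given at root]
3. n1.cnt = "umr"  [S.lim ++ "r"]
4. n1.idx = "uxy"  ["u" ++ S.pre]
5. n2.env = true  [terminal]
6. n3.acc = false  [not d.env]
7. n4.fin = "yn"  [terminal]
8. n5.fin = "kv"  [terminal]
9. n6.cnt = "zu"  ["zu"]
10. n6.idx = "kvyn"  [c₁.fin ++ c₀.fin]
11. n7.cnt = "vv"  ["vv"]
12. n7.idx = "zukvyn"  [E₀.cnt ++ E₀.idx]
13. n8.fin = "zz"  [terminal]
14. n9.lim = 18  [terminal]
15. n10.env = true  [terminal]
16. n7.wid = "zukvynk"  [E.idx ++ "k"]
17. n11.off = false  [false]
18. n11.lab = true  [true]
19. n12.tag = "nu"  [terminal]
20. n13.fin = "pu"  [terminal]
21. n11.ok = -2  [len(c.fin) - 4]
22. n14.env = -7  [A.ok - 5]
23. n15.env = true  [terminal]
24. n16.off = "wk"  [terminal]
25. n14.mk = "mr"  ["mr"]
26. n14.sig = 0  [len(f.off) - 2]
27. n14.acc = "wk"  [if d.env then f.off else "u"]
28. n6.wid = "zukvynkz"  [E₁.wid ++ "z"]
29. n3.mk = -2  [-2]
30. n1.wid = "umry"  [E.cnt ++ "y"]
31. n17.lim = 9  [terminal]
32. n0.key = false  [a.lim > 9]

"zukvynkz"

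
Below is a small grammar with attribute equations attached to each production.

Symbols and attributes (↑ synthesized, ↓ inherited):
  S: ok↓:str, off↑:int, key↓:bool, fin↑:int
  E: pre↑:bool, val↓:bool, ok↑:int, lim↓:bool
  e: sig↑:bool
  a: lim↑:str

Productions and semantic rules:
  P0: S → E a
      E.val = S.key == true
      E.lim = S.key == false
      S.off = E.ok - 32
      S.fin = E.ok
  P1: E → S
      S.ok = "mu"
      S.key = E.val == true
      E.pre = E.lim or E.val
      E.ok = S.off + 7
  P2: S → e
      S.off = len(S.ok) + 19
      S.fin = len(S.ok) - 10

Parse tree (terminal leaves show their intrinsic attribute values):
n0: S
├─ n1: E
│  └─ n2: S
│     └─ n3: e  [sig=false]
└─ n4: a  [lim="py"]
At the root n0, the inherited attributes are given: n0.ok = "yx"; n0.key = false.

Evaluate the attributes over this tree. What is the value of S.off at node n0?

1. n0.ok = "yx"  [given at root]
2. n0.key = false  [given at root]
3. n1.val = false  [S.key == true]
4. n1.lim = true  [S.key == false]
5. n2.ok = "mu"  ["mu"]
6. n2.key = false  [E.val == true]
7. n3.sig = false  [terminal]
8. n2.off = 21  [len(S.ok) + 19]
9. n2.fin = -8  [len(S.ok) - 10]
10. n1.pre = true  [E.lim or E.val]
11. n1.ok = 28  [S.off + 7]
12. n4.lim = "py"  [terminal]
13. n0.off = -4  [E.ok - 32]
14. n0.fin = 28  [E.ok]

-4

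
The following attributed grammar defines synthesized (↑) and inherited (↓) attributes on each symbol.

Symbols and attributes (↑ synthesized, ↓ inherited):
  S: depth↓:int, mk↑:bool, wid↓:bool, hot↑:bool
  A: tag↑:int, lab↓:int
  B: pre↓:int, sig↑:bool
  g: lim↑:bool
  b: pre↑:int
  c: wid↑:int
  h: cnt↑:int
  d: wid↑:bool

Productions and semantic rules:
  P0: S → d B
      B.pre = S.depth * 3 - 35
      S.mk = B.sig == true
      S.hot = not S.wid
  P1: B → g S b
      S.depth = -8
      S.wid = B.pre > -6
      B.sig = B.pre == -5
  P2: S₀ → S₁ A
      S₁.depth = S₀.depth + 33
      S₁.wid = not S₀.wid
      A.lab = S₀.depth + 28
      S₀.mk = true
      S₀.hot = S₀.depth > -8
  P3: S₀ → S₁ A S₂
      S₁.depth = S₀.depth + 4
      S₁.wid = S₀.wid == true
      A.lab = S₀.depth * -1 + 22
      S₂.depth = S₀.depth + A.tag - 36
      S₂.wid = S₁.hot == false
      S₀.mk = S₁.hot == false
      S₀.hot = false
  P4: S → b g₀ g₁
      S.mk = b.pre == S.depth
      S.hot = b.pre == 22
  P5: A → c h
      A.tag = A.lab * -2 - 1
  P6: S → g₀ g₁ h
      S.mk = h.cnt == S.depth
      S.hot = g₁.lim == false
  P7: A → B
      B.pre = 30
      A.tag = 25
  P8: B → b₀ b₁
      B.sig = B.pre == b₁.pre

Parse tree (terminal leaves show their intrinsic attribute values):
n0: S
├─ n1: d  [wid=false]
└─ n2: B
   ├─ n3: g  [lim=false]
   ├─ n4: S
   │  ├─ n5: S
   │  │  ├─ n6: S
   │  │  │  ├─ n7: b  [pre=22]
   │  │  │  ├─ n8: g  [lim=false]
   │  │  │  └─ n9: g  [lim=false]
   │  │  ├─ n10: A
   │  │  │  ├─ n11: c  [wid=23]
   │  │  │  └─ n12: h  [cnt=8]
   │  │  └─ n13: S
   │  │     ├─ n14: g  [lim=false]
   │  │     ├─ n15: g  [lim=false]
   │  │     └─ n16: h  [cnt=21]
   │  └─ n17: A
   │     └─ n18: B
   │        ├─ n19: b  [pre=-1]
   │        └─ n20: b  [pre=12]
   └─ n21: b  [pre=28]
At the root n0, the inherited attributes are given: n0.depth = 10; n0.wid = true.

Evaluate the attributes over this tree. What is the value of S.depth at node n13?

1. n0.depth = 10  [given at root]
2. n0.wid = true  [given at root]
3. n1.wid = false  [terminal]
4. n2.pre = -5  [S.depth * 3 - 35]
5. n3.lim = false  [terminal]
6. n4.depth = -8  [-8]
7. n4.wid = true  [B.pre > -6]
8. n5.depth = 25  [S₀.depth + 33]
9. n5.wid = false  [not S₀.wid]
10. n6.depth = 29  [S₀.depth + 4]
11. n6.wid = false  [S₀.wid == true]
12. n7.pre = 22  [terminal]
13. n8.lim = false  [terminal]
14. n9.lim = false  [terminal]
15. n6.mk = false  [b.pre == S.depth]
16. n6.hot = true  [b.pre == 22]
17. n10.lab = -3  [S₀.depth * -1 + 22]
18. n11.wid = 23  [terminal]
19. n12.cnt = 8  [terminal]
20. n10.tag = 5  [A.lab * -2 - 1]
21. n13.depth = -6  [S₀.depth + A.tag - 36]
22. n13.wid = false  [S₁.hot == false]
23. n14.lim = false  [terminal]
24. n15.lim = false  [terminal]
25. n16.cnt = 21  [terminal]
26. n13.mk = false  [h.cnt == S.depth]
27. n13.hot = true  [g₁.lim == false]
28. n5.mk = false  [S₁.hot == false]
29. n5.hot = false  [false]
30. n17.lab = 20  [S₀.depth + 28]
31. n18.pre = 30  [30]
32. n19.pre = -1  [terminal]
33. n20.pre = 12  [terminal]
34. n18.sig = false  [B.pre == b₁.pre]
35. n17.tag = 25  [25]
36. n4.mk = true  [true]
37. n4.hot = false  [S₀.depth > -8]
38. n21.pre = 28  [terminal]
39. n2.sig = true  [B.pre == -5]
40. n0.mk = true  [B.sig == true]
41. n0.hot = false  [not S.wid]

-6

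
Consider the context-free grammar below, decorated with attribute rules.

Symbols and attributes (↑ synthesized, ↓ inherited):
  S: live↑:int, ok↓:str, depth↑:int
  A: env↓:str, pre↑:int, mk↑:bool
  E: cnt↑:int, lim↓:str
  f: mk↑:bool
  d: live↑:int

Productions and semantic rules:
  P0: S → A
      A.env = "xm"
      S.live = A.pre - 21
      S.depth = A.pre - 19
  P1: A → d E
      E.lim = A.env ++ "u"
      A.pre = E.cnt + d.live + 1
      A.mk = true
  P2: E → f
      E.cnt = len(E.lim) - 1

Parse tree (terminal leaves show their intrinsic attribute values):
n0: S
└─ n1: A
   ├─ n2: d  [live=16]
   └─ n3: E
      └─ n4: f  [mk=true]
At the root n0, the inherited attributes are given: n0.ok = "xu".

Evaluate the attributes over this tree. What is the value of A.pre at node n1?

1. n0.ok = "xu"  [given at root]
2. n1.env = "xm"  ["xm"]
3. n2.live = 16  [terminal]
4. n3.lim = "xmu"  [A.env ++ "u"]
5. n4.mk = true  [terminal]
6. n3.cnt = 2  [len(E.lim) - 1]
7. n1.pre = 19  [E.cnt + d.live + 1]
8. n1.mk = true  [true]
9. n0.live = -2  [A.pre - 21]
10. n0.depth = 0  [A.pre - 19]

19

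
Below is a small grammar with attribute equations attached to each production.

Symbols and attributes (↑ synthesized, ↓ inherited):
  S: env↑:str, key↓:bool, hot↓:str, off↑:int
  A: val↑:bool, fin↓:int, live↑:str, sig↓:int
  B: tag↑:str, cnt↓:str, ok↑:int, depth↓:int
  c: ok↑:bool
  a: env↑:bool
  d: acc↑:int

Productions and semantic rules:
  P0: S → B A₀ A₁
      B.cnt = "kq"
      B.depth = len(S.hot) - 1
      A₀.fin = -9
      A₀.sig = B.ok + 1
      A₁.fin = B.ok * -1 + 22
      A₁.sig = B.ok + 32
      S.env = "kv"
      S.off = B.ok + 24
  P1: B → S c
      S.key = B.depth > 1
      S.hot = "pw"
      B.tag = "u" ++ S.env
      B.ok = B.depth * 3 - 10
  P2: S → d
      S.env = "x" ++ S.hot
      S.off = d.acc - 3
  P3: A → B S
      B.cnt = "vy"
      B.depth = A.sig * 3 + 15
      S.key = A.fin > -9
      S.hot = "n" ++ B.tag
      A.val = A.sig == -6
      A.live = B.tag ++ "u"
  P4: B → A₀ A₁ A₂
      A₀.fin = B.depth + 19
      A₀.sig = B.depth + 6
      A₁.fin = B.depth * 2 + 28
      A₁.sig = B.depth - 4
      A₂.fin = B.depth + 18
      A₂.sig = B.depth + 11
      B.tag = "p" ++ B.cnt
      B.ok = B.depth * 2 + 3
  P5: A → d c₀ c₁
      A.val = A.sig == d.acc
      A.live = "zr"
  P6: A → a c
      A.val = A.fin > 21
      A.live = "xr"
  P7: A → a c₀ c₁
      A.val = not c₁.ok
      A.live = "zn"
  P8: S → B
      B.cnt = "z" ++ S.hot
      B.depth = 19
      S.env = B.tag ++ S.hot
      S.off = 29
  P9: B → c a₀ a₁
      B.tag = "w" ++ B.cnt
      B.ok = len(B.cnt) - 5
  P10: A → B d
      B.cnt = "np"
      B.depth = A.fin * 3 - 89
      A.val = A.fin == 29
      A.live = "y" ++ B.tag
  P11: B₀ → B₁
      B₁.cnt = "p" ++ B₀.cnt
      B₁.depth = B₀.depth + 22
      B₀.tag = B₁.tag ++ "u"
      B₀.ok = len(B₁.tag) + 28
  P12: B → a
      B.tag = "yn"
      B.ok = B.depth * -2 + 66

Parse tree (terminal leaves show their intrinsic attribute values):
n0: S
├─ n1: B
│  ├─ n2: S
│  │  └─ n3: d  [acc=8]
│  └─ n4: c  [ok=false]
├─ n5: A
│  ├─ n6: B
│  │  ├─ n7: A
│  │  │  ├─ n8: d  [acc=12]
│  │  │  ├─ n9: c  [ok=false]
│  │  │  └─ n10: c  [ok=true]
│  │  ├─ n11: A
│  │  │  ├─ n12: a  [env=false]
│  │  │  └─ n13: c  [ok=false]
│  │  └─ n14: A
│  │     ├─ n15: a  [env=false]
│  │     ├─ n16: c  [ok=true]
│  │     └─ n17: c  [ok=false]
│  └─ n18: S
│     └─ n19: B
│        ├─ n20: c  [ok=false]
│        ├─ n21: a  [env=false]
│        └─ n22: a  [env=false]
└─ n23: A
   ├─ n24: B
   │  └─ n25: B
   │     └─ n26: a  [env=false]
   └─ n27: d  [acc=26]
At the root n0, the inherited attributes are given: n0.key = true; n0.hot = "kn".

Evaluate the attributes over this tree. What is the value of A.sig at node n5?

1. n0.key = true  [given at root]
2. n0.hot = "kn"  [given at root]
3. n1.cnt = "kq"  ["kq"]
4. n1.depth = 1  [len(S.hot) - 1]
5. n2.key = false  [B.depth > 1]
6. n2.hot = "pw"  ["pw"]
7. n3.acc = 8  [terminal]
8. n2.env = "xpw"  ["x" ++ S.hot]
9. n2.off = 5  [d.acc - 3]
10. n4.ok = false  [terminal]
11. n1.tag = "uxpw"  ["u" ++ S.env]
12. n1.ok = -7  [B.depth * 3 - 10]
13. n5.fin = -9  [-9]
14. n5.sig = -6  [B.ok + 1]
15. n6.cnt = "vy"  ["vy"]
16. n6.depth = -3  [A.sig * 3 + 15]
17. n7.fin = 16  [B.depth + 19]
18. n7.sig = 3  [B.depth + 6]
19. n8.acc = 12  [terminal]
20. n9.ok = false  [terminal]
21. n10.ok = true  [terminal]
22. n7.val = false  [A.sig == d.acc]
23. n7.live = "zr"  ["zr"]
24. n11.fin = 22  [B.depth * 2 + 28]
25. n11.sig = -7  [B.depth - 4]
26. n12.env = false  [terminal]
27. n13.ok = false  [terminal]
28. n11.val = true  [A.fin > 21]
29. n11.live = "xr"  ["xr"]
30. n14.fin = 15  [B.depth + 18]
31. n14.sig = 8  [B.depth + 11]
32. n15.env = false  [terminal]
33. n16.ok = true  [terminal]
34. n17.ok = false  [terminal]
35. n14.val = true  [not c₁.ok]
36. n14.live = "zn"  ["zn"]
37. n6.tag = "pvy"  ["p" ++ B.cnt]
38. n6.ok = -3  [B.depth * 2 + 3]
39. n18.key = false  [A.fin > -9]
40. n18.hot = "npvy"  ["n" ++ B.tag]
41. n19.cnt = "znpvy"  ["z" ++ S.hot]
42. n19.depth = 19  [19]
43. n20.ok = false  [terminal]
44. n21.env = false  [terminal]
45. n22.env = false  [terminal]
46. n19.tag = "wznpvy"  ["w" ++ B.cnt]
47. n19.ok = 0  [len(B.cnt) - 5]
48. n18.env = "wznpvynpvy"  [B.tag ++ S.hot]
49. n18.off = 29  [29]
50. n5.val = true  [A.sig == -6]
51. n5.live = "pvyu"  [B.tag ++ "u"]
52. n23.fin = 29  [B.ok * -1 + 22]
53. n23.sig = 25  [B.ok + 32]
54. n24.cnt = "np"  ["np"]
55. n24.depth = -2  [A.fin * 3 - 89]
56. n25.cnt = "pnp"  ["p" ++ B₀.cnt]
57. n25.depth = 20  [B₀.depth + 22]
58. n26.env = false  [terminal]
59. n25.tag = "yn"  ["yn"]
60. n25.ok = 26  [B.depth * -2 + 66]
61. n24.tag = "ynu"  [B₁.tag ++ "u"]
62. n24.ok = 30  [len(B₁.tag) + 28]
63. n27.acc = 26  [terminal]
64. n23.val = true  [A.fin == 29]
65. n23.live = "yynu"  ["y" ++ B.tag]
66. n0.env = "kv"  ["kv"]
67. n0.off = 17  [B.ok + 24]

-6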